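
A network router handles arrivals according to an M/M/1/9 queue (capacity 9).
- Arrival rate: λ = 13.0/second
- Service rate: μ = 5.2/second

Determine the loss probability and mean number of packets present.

ρ = λ/μ = 13.0/5.2 = 2.5000
P₀ = (1-ρ)/(1-ρ^(K+1)) = (1-2.5000)/(1-2.5000^10) = -1.5000/-9535.7432 = 0.0001573
P_K = P₀×ρ^K = 0.0001573 × 2.5000^9 = 0.0001573 × 3814.6973 = 0.6001
Blocking probability P_9 = 0.6001 (60.01%)
L = ρ[1 - (K+1)ρ^K + Kρ^(K+1)] / [(1-ρ)(1-ρ^(K+1))]
L = 2.5000 × (1 - 10×3814.6973 + 9×9536.7432) / ((1 - 2.5000) × (1 - 9536.7432)) = 8.3344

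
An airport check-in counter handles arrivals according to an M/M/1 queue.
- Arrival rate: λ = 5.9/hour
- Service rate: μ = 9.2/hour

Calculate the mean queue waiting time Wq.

First, compute utilization: ρ = λ/μ = 5.9/9.2 = 0.6413
For M/M/1: Wq = λ/(μ(μ-λ))
Wq = 5.9/(9.2 × (9.2-5.9))
Wq = 5.9/(9.2 × 3.30)
Wq = 0.1943 hours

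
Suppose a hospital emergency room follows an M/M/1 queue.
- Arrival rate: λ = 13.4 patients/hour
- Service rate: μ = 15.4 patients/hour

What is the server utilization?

Server utilization: ρ = λ/μ
ρ = 13.4/15.4 = 0.8701
The server is busy 87.01% of the time.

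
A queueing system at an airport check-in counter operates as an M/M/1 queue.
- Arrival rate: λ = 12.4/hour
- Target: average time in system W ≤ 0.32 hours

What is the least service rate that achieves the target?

For M/M/1: W = 1/(μ-λ)
Need W ≤ 0.32, so 1/(μ-λ) ≤ 0.32
μ - λ ≥ 1/0.32 = 3.1250
μ ≥ 12.4 + 3.1250 = 15.5250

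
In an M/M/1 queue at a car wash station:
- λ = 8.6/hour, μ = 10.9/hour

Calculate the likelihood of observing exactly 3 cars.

ρ = λ/μ = 8.6/10.9 = 0.7890
P(n) = (1-ρ)ρⁿ
P(3) = (1-0.7890) × 0.7890^3
P(3) = 0.2110 × 0.4912
P(3) = 0.1036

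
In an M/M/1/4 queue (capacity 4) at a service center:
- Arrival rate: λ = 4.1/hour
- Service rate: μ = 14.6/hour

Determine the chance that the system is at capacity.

ρ = λ/μ = 4.1/14.6 = 0.28082
P₀ = (1-ρ)/(1-ρ^(K+1)) = (1-0.28082)/(1-0.28082^5) = 0.7192/0.9983 = 0.7204
P_K = P₀×ρ^K = 0.7204 × 0.28082^4 = 0.7204 × 0.006219 = 0.004480
Blocking probability = 0.45%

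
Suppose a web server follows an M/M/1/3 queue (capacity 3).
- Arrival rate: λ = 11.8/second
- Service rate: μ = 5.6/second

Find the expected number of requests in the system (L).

ρ = λ/μ = 11.8/5.6 = 2.1071
P₀ = (1-ρ)/(1-ρ^(K+1)) = (1-2.1071)/(1-2.1071^4) = -1.1071/-18.7124 = 0.05916
P_K = P₀×ρ^K = 0.05916 × 2.1071^3 = 0.05916 × 9.3553 = 0.5535
L = ρ[1 - (K+1)ρ^K + Kρ^(K+1)] / [(1-ρ)(1-ρ^(K+1))]
L = 2.1071 × (1 - 4×9.3553 + 3×19.7124) / ((1 - 2.1071) × (1 - 19.7124)) = 2.3105 requests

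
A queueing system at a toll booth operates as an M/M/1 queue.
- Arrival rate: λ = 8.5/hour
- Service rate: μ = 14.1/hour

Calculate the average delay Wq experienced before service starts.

First, compute utilization: ρ = λ/μ = 8.5/14.1 = 0.6028
For M/M/1: Wq = λ/(μ(μ-λ))
Wq = 8.5/(14.1 × (14.1-8.5))
Wq = 8.5/(14.1 × 5.60)
Wq = 0.1076 hours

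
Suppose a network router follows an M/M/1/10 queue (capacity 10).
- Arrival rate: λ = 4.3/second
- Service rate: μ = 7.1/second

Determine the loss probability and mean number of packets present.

ρ = λ/μ = 4.3/7.1 = 0.60563
P₀ = (1-ρ)/(1-ρ^(K+1)) = (1-0.60563)/(1-0.60563^11) = 0.3944/0.9960 = 0.3960
P_K = P₀×ρ^K = 0.3960 × 0.60563^10 = 0.3960 × 0.006639 = 0.002629
Blocking probability P_10 = 0.002629 (0.26%)
L = ρ[1 - (K+1)ρ^K + Kρ^(K+1)] / [(1-ρ)(1-ρ^(K+1))]
L = 0.60563 × (1 - 11×0.006639 + 10×0.004021) / ((1 - 0.60563) × (1 - 0.004021)) = 1.4913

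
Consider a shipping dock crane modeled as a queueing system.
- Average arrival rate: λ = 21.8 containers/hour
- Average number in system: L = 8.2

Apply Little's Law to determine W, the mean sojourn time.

Little's Law: L = λW, so W = L/λ
W = 8.2/21.8 = 0.3761 hours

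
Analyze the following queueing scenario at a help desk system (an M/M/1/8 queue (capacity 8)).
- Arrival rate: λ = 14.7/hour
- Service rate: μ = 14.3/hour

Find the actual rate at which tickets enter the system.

ρ = λ/μ = 14.7/14.3 = 1.02797
P₀ = (1-ρ)/(1-ρ^(K+1)) = (1-1.02797)/(1-1.02797^9) = -0.02797/-0.2818 = 0.09925
P_K = P₀×ρ^K = 0.09925 × 1.02797^8 = 0.09925 × 1.2469 = 0.1238
λ_eff = λ(1-P_K) = 14.7 × (1 - 0.12376) = 14.7 × 0.87624 = 12.8807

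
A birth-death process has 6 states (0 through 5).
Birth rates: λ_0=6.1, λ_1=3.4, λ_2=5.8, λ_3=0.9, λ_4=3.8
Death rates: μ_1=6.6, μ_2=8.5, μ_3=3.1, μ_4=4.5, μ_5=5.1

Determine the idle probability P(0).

Ratios P(n)/P(0) = (λ₀···λₙ₋₁)/(μ₁···μₙ):
P(1)/P(0) = (6.1)/(6.6) = 0.9242
P(2)/P(0) = (6.1×3.4)/(6.6×8.5) = 0.3697
P(3)/P(0) = (6.1×3.4×5.8)/(6.6×8.5×3.1) = 0.6917
P(4)/P(0) = (6.1×3.4×5.8×0.9)/(6.6×8.5×3.1×4.5) = 0.1383
P(5)/P(0) = (6.1×3.4×5.8×0.9×3.8)/(6.6×8.5×3.1×4.5×5.1) = 0.1031

Normalization: ∑ P(n) = 1
P(0) × (1.0000 + 0.9242 + 0.3697 + 0.6917 + 0.1383 + 0.1031) = 1
P(0) × 3.2270 = 1
P(0) = 1/3.2270 = 0.3099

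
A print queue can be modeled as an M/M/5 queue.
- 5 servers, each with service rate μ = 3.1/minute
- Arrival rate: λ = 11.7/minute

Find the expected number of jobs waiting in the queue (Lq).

Traffic intensity: ρ = λ/(cμ) = 11.7/(5×3.1) = 0.7548
Since ρ = 0.7548 < 1, system is stable.
Offered load a = λ/μ = cρ = 11.7/3.1 = 3.7742
P₀ = [ Σₙ₌₀^4 aⁿ/n! + a^5/(5!(1-ρ)) ]⁻¹
Σ = a^0/0! + a^1/1! + a^2/2! + a^3/3! + a^4/4! = 1.00000 + 3.77419 + 7.12227 + 8.96027 + 8.45445 = 29.3112
a^5/(5!(1-ρ)) = 765.8097/(120 × 0.245161) = 26.0308
P₀ = 1/(29.3112 + 26.0308) = 0.01807
Lq = P₀·a^5·ρ / (5!(1-ρ)²) = 0.018069 × 765.8097 × 0.75484 / (120 × 0.060104) = 1.4482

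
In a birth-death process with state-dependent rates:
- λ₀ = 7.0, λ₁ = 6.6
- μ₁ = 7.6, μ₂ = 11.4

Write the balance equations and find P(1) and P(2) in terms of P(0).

Balance equations:
State 0: λ₀P₀ = μ₁P₁ → P₁ = (λ₀/μ₁)P₀ = (7.0/7.6)P₀ = 0.9211P₀
State 1: P₂ = (λ₀λ₁)/(μ₁μ₂)P₀ = (7.0×6.6)/(7.6×11.4)P₀ = 0.5332P₀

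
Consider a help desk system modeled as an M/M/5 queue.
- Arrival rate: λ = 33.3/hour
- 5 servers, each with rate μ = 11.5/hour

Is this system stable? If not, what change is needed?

Stability requires ρ = λ/(cμ) < 1
ρ = 33.3/(5 × 11.5) = 33.3/57.50 = 0.5791
Since 0.5791 < 1, the system is STABLE.
The servers are busy 57.91% of the time.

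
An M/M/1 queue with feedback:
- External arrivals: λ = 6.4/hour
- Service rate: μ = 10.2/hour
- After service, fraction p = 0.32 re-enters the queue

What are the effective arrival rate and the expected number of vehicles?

Effective arrival rate: λ_eff = λ/(1-p) = 6.4/(1-0.32) = 6.4/0.68 = 9.41176
ρ = λ_eff/μ = 9.41176/10.2 = 0.922722
L = ρ/(1-ρ) = 0.922722/(1-0.922722) = 11.9403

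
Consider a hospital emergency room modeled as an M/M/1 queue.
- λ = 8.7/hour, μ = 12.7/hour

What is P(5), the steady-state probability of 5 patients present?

ρ = λ/μ = 8.7/12.7 = 0.68504
P(n) = (1-ρ)ρⁿ
P(5) = (1-0.68504) × 0.68504^5
P(5) = 0.314960 × 0.150862
P(5) = 0.04752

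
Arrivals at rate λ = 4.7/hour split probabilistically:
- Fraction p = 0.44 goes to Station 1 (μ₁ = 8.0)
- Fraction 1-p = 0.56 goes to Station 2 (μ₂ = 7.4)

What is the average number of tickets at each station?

Effective rates: λ₁ = 4.7×0.44 = 2.068, λ₂ = 4.7×0.56 = 2.632
Station 1: ρ₁ = 2.068/8.0 = 0.2585, L₁ = ρ₁/(1-ρ₁) = 0.2585/(1-0.2585) = 0.3486
Station 2: ρ₂ = 2.632/7.4 = 0.35568, L₂ = ρ₂/(1-ρ₂) = 0.35568/(1-0.35568) = 0.5520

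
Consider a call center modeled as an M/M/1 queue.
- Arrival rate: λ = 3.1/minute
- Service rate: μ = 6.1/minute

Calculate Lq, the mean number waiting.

ρ = λ/μ = 3.1/6.1 = 0.5082
For M/M/1: Lq = λ²/(μ(μ-λ))
Lq = 9.61/(6.1 × 3.00)
Lq = 0.5251 calls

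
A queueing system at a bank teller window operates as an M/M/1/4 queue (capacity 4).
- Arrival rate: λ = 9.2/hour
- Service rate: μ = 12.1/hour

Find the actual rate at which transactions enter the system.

ρ = λ/μ = 9.2/12.1 = 0.76033
P₀ = (1-ρ)/(1-ρ^(K+1)) = (1-0.76033)/(1-0.76033^5) = 0.23967/0.74590 = 0.3213
P_K = P₀×ρ^K = 0.3213 × 0.76033^4 = 0.3213 × 0.3342 = 0.1074
λ_eff = λ(1-P_K) = 9.2 × (1 - 0.107385) = 9.2 × 0.89262 = 8.2121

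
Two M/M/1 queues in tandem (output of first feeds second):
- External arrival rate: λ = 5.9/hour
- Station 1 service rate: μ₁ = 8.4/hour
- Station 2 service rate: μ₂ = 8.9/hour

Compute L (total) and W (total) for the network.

By Jackson's theorem, each station behaves as independent M/M/1.
Station 1: ρ₁ = 5.9/8.4 = 0.7024, L₁ = ρ₁/(1-ρ₁) = λ/(μ₁-λ) = 5.9/2.50 = 2.3600
Station 2: ρ₂ = 5.9/8.9 = 0.6629, L₂ = ρ₂/(1-ρ₂) = λ/(μ₂-λ) = 5.9/3.00 = 1.9667
Total: L = L₁ + L₂ = 2.3600 + 1.9667 = 4.3267
W = L/λ = 4.3267/5.9 = 0.7333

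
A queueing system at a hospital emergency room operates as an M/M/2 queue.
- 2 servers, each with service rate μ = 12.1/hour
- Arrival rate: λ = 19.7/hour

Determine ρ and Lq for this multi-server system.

Traffic intensity: ρ = λ/(cμ) = 19.7/(2×12.1) = 0.8140
Since ρ = 0.8140 < 1, system is stable.
Offered load a = λ/μ = cρ = 19.7/12.1 = 1.6281
P₀ = [ Σₙ₌₀^1 aⁿ/n! + a^2/(2!(1-ρ)) ]⁻¹
Σ = a^0/0! + a^1/1! = 1.0000 + 1.6281 = 2.6281
a^2/(2!(1-ρ)) = 2.6507/(2 × 0.18595) = 7.1275
P₀ = 1/(2.6281 + 7.1275) = 0.1025
Lq = P₀·a^2·ρ / (2!(1-ρ)²) = 0.102506 × 2.65071 × 0.814050 / (2 × 0.0345776) = 3.1984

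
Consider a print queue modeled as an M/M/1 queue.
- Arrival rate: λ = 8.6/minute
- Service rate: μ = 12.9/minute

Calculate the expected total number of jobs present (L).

ρ = λ/μ = 8.6/12.9 = 0.6667
For M/M/1: L = λ/(μ-λ)
L = 8.6/(12.9-8.6) = 8.6/4.30
L = 2.0000 jobs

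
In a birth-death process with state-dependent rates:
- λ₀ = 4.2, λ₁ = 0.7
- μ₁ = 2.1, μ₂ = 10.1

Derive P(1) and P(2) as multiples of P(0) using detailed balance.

Balance equations:
State 0: λ₀P₀ = μ₁P₁ → P₁ = (λ₀/μ₁)P₀ = (4.2/2.1)P₀ = 2.0000P₀
State 1: P₂ = (λ₀λ₁)/(μ₁μ₂)P₀ = (4.2×0.7)/(2.1×10.1)P₀ = 0.1386P₀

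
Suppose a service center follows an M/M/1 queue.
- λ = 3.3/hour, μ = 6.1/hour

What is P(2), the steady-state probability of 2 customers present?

ρ = λ/μ = 3.3/6.1 = 0.5410
P(n) = (1-ρ)ρⁿ
P(2) = (1-0.5410) × 0.5410^2
P(2) = 0.4590 × 0.2927
P(2) = 0.1343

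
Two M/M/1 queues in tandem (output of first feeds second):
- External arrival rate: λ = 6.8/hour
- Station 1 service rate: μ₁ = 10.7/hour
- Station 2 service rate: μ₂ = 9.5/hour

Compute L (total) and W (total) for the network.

By Jackson's theorem, each station behaves as independent M/M/1.
Station 1: ρ₁ = 6.8/10.7 = 0.6355, L₁ = ρ₁/(1-ρ₁) = λ/(μ₁-λ) = 6.8/3.90 = 1.7436
Station 2: ρ₂ = 6.8/9.5 = 0.7158, L₂ = ρ₂/(1-ρ₂) = λ/(μ₂-λ) = 6.8/2.70 = 2.5185
Total: L = L₁ + L₂ = 1.7436 + 2.5185 = 4.2621
W = L/λ = 4.2621/6.8 = 0.6268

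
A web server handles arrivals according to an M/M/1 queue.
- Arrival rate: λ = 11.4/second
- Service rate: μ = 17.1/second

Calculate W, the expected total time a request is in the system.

First, compute utilization: ρ = λ/μ = 11.4/17.1 = 0.6667
For M/M/1: W = 1/(μ-λ)
W = 1/(17.1-11.4) = 1/5.70
W = 0.1754 seconds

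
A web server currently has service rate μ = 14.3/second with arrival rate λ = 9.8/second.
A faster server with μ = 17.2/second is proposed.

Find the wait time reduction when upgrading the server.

System 1: ρ₁ = 9.8/14.3 = 0.6853, W₁ = 1/(14.3-9.8) = 0.22222
System 2: ρ₂ = 9.8/17.2 = 0.5698, W₂ = 1/(17.2-9.8) = 0.13514
Improvement: (W₁-W₂)/W₁ = (0.22222-0.13514)/0.22222 = 39.19%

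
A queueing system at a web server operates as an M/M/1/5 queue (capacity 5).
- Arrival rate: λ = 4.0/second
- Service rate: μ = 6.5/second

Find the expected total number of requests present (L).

ρ = λ/μ = 4.0/6.5 = 0.61538
P₀ = (1-ρ)/(1-ρ^(K+1)) = (1-0.61538)/(1-0.61538^6) = 0.3846/0.9457 = 0.4067
P_K = P₀×ρ^K = 0.4067 × 0.61538^5 = 0.4067 × 0.08825 = 0.03589
L = ρ[1 - (K+1)ρ^K + Kρ^(K+1)] / [(1-ρ)(1-ρ^(K+1))]
L = 0.61538 × (1 - 6×0.08825 + 5×0.05431) / ((1 - 0.61538) × (1 - 0.05431)) = 1.2554 requests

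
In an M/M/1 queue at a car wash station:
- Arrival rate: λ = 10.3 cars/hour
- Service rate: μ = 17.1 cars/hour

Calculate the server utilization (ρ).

Server utilization: ρ = λ/μ
ρ = 10.3/17.1 = 0.6023
The server is busy 60.23% of the time.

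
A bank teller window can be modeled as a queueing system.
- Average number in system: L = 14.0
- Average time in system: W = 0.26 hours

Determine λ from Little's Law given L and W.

Little's Law: L = λW, so λ = L/W
λ = 14.0/0.26 = 53.8462 transactions/hour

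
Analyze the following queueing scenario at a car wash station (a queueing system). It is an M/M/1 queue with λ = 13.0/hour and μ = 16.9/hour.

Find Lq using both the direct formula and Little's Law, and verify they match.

Method 1 (direct): Lq = λ²/(μ(μ-λ)) = 169.00/(16.9 × 3.90) = 2.5641

Method 2 (Little's Law):
W = 1/(μ-λ) = 1/3.90 = 0.25641
Wq = W - 1/μ = 0.25641 - 0.059172 = 0.19724
Lq = λWq = 13.0 × 0.19724 = 2.5641 ✔ (matches Method 1)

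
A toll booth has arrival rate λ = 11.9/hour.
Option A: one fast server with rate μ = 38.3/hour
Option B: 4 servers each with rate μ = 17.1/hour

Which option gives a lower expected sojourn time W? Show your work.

Option A: single server μ = 38.3 (M/M/1)
  ρ_A = 11.9/38.3 = 0.3107
  W_A = 1/(μ-λ) = 1/(38.3-11.9) = 1/26.40 = 0.03788

Option B: 4 servers μ = 17.1 (M/M/4)
  ρ_B = λ/(cμ) = 11.9/(4×17.1) = 0.1740
  Offered load a = λ/μ = cρ = 11.9/17.1 = 0.6959
  P₀ = [ Σₙ₌₀^3 aⁿ/n! + a^4/(4!(1-ρ)) ]⁻¹
  Σ = a^0/0! + a^1/1! + a^2/2! + a^3/3! = 1.0000 + 0.6959 + 0.2421 + 0.05617 = 1.9942
  a^4/(4!(1-ρ)) = 0.2345/(24 × 0.8260) = 0.01183
  P₀ = 1/(1.9942 + 0.01183) = 0.4985
  Lq = P₀·a^4·ρ / (4!(1-ρ)²) = 0.4985 × 0.2345 × 0.1740 / (24 × 0.6823) = 0.001242
  Wq_B = Lq/λ = 0.001242/11.9 = 0.0001044
  W_B = Wq_B + 1/μ = 0.0001044 + 0.05848 = 0.05858

Since W_A = 0.03788 < W_B = 0.05858, Option A (single fast server) has the shorter time in system.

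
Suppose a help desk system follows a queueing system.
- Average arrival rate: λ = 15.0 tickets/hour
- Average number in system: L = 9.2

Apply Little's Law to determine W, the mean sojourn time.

Little's Law: L = λW, so W = L/λ
W = 9.2/15.0 = 0.6133 hours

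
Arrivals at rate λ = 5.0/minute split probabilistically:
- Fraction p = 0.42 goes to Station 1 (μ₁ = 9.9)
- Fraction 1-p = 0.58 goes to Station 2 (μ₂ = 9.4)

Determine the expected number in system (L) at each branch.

Effective rates: λ₁ = 5.0×0.42 = 2.1, λ₂ = 5.0×0.58 = 2.9
Station 1: ρ₁ = 2.1/9.9 = 0.2121, L₁ = ρ₁/(1-ρ₁) = 0.2121/(1-0.2121) = 0.2692
Station 2: ρ₂ = 2.9/9.4 = 0.30851, L₂ = ρ₂/(1-ρ₂) = 0.30851/(1-0.30851) = 0.4462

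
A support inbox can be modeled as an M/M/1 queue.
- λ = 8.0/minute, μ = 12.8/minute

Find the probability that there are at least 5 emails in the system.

ρ = λ/μ = 8.0/12.8 = 0.6250
P(N ≥ n) = ρⁿ
P(N ≥ 5) = 0.6250^5
P(N ≥ 5) = 0.09537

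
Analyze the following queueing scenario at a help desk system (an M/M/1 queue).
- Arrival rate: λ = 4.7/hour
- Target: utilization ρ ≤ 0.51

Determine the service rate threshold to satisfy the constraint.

ρ = λ/μ, so μ = λ/ρ
μ ≥ 4.7/0.51 = 9.2157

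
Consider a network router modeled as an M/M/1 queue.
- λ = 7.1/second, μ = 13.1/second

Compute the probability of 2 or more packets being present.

ρ = λ/μ = 7.1/13.1 = 0.54198
P(N ≥ n) = ρⁿ
P(N ≥ 2) = 0.54198^2
P(N ≥ 2) = 0.2937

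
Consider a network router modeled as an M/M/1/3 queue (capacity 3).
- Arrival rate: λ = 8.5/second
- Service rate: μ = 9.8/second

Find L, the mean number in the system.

ρ = λ/μ = 8.5/9.8 = 0.8673
P₀ = (1-ρ)/(1-ρ^(K+1)) = (1-0.8673)/(1-0.8673^4) = 0.1327/0.4342 = 0.3056
P_K = P₀×ρ^K = 0.3056 × 0.8673^3 = 0.3056 × 0.6524 = 0.1994
L = ρ[1 - (K+1)ρ^K + Kρ^(K+1)] / [(1-ρ)(1-ρ^(K+1))]
L = 0.8673 × (1 - 4×0.652391 + 3×0.565819) / ((1 - 0.8673) × (1 - 0.565819)) = 1.3231 packets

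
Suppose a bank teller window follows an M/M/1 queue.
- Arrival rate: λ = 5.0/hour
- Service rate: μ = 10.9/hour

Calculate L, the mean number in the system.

ρ = λ/μ = 5.0/10.9 = 0.4587
For M/M/1: L = λ/(μ-λ)
L = 5.0/(10.9-5.0) = 5.0/5.90
L = 0.8475 transactions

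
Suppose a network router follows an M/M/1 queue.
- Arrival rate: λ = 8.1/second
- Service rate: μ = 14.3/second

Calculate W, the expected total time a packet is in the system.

First, compute utilization: ρ = λ/μ = 8.1/14.3 = 0.5664
For M/M/1: W = 1/(μ-λ)
W = 1/(14.3-8.1) = 1/6.20
W = 0.1613 seconds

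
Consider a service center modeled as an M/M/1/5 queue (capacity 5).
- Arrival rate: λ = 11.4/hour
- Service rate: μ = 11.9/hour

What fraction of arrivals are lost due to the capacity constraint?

ρ = λ/μ = 11.4/11.9 = 0.957983
P₀ = (1-ρ)/(1-ρ^(K+1)) = (1-0.957983)/(1-0.957983^6) = 0.04202/0.2271 = 0.1850
P_K = P₀×ρ^K = 0.1850 × 0.957983^5 = 0.1850 × 0.8068 = 0.1493
Blocking probability = 14.93%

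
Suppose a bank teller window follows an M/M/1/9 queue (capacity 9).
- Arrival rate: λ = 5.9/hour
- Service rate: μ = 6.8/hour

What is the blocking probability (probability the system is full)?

ρ = λ/μ = 5.9/6.8 = 0.86765
P₀ = (1-ρ)/(1-ρ^(K+1)) = (1-0.86765)/(1-0.86765^10) = 0.13235/0.75821 = 0.1746
P_K = P₀×ρ^K = 0.1745568 × 0.86765^9 = 0.1745568 × 0.2786770 = 0.04864
Blocking probability = 4.86%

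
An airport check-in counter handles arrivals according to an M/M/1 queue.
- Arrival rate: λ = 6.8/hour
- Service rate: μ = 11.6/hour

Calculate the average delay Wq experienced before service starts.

First, compute utilization: ρ = λ/μ = 6.8/11.6 = 0.5862
For M/M/1: Wq = λ/(μ(μ-λ))
Wq = 6.8/(11.6 × (11.6-6.8))
Wq = 6.8/(11.6 × 4.80)
Wq = 0.1221 hours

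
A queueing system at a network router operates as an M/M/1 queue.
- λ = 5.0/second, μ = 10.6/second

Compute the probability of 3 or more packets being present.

ρ = λ/μ = 5.0/10.6 = 0.4717
P(N ≥ n) = ρⁿ
P(N ≥ 3) = 0.4717^3
P(N ≥ 3) = 0.1050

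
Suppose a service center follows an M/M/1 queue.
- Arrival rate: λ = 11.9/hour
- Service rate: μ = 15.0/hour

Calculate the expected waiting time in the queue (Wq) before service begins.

First, compute utilization: ρ = λ/μ = 11.9/15.0 = 0.7933
For M/M/1: Wq = λ/(μ(μ-λ))
Wq = 11.9/(15.0 × (15.0-11.9))
Wq = 11.9/(15.0 × 3.10)
Wq = 0.2559 hours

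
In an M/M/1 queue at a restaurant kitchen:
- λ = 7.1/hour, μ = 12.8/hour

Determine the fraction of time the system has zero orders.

ρ = λ/μ = 7.1/12.8 = 0.5547
P(0) = 1 - ρ = 1 - 0.5547 = 0.4453
The server is idle 44.53% of the time.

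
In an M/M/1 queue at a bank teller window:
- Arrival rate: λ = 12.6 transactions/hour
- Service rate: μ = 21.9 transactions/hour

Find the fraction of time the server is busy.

Server utilization: ρ = λ/μ
ρ = 12.6/21.9 = 0.5753
The server is busy 57.53% of the time.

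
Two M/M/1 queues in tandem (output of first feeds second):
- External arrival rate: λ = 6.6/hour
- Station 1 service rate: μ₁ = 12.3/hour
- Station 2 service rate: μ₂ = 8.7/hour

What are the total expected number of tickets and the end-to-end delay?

By Jackson's theorem, each station behaves as independent M/M/1.
Station 1: ρ₁ = 6.6/12.3 = 0.5366, L₁ = ρ₁/(1-ρ₁) = λ/(μ₁-λ) = 6.6/5.70 = 1.1579
Station 2: ρ₂ = 6.6/8.7 = 0.7586, L₂ = ρ₂/(1-ρ₂) = λ/(μ₂-λ) = 6.6/2.10 = 3.1429
Total: L = L₁ + L₂ = 1.1579 + 3.1429 = 4.3008
W = L/λ = 4.3008/6.6 = 0.6516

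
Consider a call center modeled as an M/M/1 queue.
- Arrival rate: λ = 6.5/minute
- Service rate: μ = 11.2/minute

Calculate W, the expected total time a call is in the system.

First, compute utilization: ρ = λ/μ = 6.5/11.2 = 0.5804
For M/M/1: W = 1/(μ-λ)
W = 1/(11.2-6.5) = 1/4.70
W = 0.2128 minutes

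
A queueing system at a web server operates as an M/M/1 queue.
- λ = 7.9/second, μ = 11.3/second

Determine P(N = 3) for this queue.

ρ = λ/μ = 7.9/11.3 = 0.6991
P(n) = (1-ρ)ρⁿ
P(3) = (1-0.6991) × 0.6991^3
P(3) = 0.3009 × 0.3417
P(3) = 0.1028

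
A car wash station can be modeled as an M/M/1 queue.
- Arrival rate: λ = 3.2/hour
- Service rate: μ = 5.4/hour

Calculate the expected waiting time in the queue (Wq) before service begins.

First, compute utilization: ρ = λ/μ = 3.2/5.4 = 0.5926
For M/M/1: Wq = λ/(μ(μ-λ))
Wq = 3.2/(5.4 × (5.4-3.2))
Wq = 3.2/(5.4 × 2.20)
Wq = 0.2694 hours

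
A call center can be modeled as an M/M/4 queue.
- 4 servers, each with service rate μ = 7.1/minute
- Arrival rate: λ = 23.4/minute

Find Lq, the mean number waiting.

Traffic intensity: ρ = λ/(cμ) = 23.4/(4×7.1) = 0.8239
Since ρ = 0.8239 < 1, system is stable.
Offered load a = λ/μ = cρ = 23.4/7.1 = 3.2958
P₀ = [ Σₙ₌₀^3 aⁿ/n! + a^4/(4!(1-ρ)) ]⁻¹
Σ = a^0/0! + a^1/1! + a^2/2! + a^3/3! = 1.0000 + 3.2958 + 5.4311 + 5.9665 = 15.6934
a^4/(4!(1-ρ)) = 117.9859/(24 × 0.1760563) = 27.9233
P₀ = 1/(15.6934 + 27.9233) = 0.02293
Lq = P₀·a^4·ρ / (4!(1-ρ)²) = 0.022927 × 117.9859 × 0.82394 / (24 × 0.030996) = 2.9961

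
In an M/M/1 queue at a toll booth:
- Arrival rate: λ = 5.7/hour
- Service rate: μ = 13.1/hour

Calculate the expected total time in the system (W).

First, compute utilization: ρ = λ/μ = 5.7/13.1 = 0.4351
For M/M/1: W = 1/(μ-λ)
W = 1/(13.1-5.7) = 1/7.40
W = 0.1351 hours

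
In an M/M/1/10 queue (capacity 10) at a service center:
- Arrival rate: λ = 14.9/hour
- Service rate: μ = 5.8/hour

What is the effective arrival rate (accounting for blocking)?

ρ = λ/μ = 14.9/5.8 = 2.5690
P₀ = (1-ρ)/(1-ρ^(K+1)) = (1-2.5690)/(1-2.5690^11) = -1.5690/-32165.5991 = 0.00004878
P_K = P₀×ρ^K = 0.00004878 × 2.5690^10 = 0.00004878 × 12521.0584 = 0.6108
λ_eff = λ(1-P_K) = 14.9 × (1 - 0.61076) = 14.9 × 0.38924 = 5.7997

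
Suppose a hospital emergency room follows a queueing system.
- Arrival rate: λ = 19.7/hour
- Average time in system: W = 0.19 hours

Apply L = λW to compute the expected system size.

Little's Law: L = λW
L = 19.7 × 0.19 = 3.7430 patients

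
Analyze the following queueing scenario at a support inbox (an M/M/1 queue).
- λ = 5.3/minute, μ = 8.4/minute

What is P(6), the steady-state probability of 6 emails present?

ρ = λ/μ = 5.3/8.4 = 0.63095
P(n) = (1-ρ)ρⁿ
P(6) = (1-0.63095) × 0.63095^6
P(6) = 0.3690 × 0.06309
P(6) = 0.02328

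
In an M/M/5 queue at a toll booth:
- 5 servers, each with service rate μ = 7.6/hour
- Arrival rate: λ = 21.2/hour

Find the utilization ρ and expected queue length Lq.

Traffic intensity: ρ = λ/(cμ) = 21.2/(5×7.6) = 0.5579
Since ρ = 0.5579 < 1, system is stable.
Offered load a = λ/μ = cρ = 21.2/7.6 = 2.7895
P₀ = [ Σₙ₌₀^4 aⁿ/n! + a^5/(5!(1-ρ)) ]⁻¹
Σ = a^0/0! + a^1/1! + a^2/2! + a^3/3! + a^4/4! = 1.00000 + 2.78947 + 3.89058 + 3.61756 + 2.52277 = 13.8204
a^5/(5!(1-ρ)) = 168.8929/(120 × 0.4421) = 3.1835
P₀ = 1/(13.8204 + 3.1835) = 0.05881
Lq = P₀·a^5·ρ / (5!(1-ρ)²) = 0.058810 × 168.8929 × 0.55789 / (120 × 0.19546) = 0.2363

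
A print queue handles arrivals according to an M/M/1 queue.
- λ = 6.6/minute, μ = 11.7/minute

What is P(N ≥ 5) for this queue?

ρ = λ/μ = 6.6/11.7 = 0.5641
P(N ≥ n) = ρⁿ
P(N ≥ 5) = 0.5641^5
P(N ≥ 5) = 0.05712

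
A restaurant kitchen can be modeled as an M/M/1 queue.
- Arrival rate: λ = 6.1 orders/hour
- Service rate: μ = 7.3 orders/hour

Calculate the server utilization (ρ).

Server utilization: ρ = λ/μ
ρ = 6.1/7.3 = 0.8356
The server is busy 83.56% of the time.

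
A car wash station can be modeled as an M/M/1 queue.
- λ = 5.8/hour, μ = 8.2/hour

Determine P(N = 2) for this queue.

ρ = λ/μ = 5.8/8.2 = 0.7073
P(n) = (1-ρ)ρⁿ
P(2) = (1-0.7073) × 0.7073^2
P(2) = 0.2927 × 0.5003
P(2) = 0.1464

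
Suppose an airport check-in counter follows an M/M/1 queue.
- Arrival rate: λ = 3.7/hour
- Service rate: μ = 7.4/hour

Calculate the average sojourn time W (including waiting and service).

First, compute utilization: ρ = λ/μ = 3.7/7.4 = 0.5000
For M/M/1: W = 1/(μ-λ)
W = 1/(7.4-3.7) = 1/3.70
W = 0.2703 hours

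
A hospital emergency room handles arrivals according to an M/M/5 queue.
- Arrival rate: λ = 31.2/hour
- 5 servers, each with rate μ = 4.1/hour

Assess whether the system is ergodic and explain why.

Stability requires ρ = λ/(cμ) < 1
ρ = 31.2/(5 × 4.1) = 31.2/20.50 = 1.5220
Since 1.5220 ≥ 1, the system is UNSTABLE.
Need c > λ/μ = 31.2/4.1 = 7.61.
Minimum servers needed: c = 8.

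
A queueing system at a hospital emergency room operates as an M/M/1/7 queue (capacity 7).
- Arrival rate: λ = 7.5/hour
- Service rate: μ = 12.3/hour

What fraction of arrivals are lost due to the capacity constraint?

ρ = λ/μ = 7.5/12.3 = 0.609756
P₀ = (1-ρ)/(1-ρ^(K+1)) = (1-0.609756)/(1-0.609756^8) = 0.3902/0.9809 = 0.3978
P_K = P₀×ρ^K = 0.3978 × 0.609756^7 = 0.3978 × 0.03134 = 0.01247
Blocking probability = 1.25%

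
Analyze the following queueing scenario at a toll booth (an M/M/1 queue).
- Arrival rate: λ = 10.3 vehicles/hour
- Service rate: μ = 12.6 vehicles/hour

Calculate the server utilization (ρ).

Server utilization: ρ = λ/μ
ρ = 10.3/12.6 = 0.8175
The server is busy 81.75% of the time.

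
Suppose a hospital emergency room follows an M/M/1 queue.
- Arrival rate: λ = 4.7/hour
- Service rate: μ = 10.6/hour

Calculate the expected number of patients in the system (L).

ρ = λ/μ = 4.7/10.6 = 0.4434
For M/M/1: L = λ/(μ-λ)
L = 4.7/(10.6-4.7) = 4.7/5.90
L = 0.7966 patients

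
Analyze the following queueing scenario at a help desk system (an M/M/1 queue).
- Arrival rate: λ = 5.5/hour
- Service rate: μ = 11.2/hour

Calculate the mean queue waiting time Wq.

First, compute utilization: ρ = λ/μ = 5.5/11.2 = 0.4911
For M/M/1: Wq = λ/(μ(μ-λ))
Wq = 5.5/(11.2 × (11.2-5.5))
Wq = 5.5/(11.2 × 5.70)
Wq = 0.08615 hours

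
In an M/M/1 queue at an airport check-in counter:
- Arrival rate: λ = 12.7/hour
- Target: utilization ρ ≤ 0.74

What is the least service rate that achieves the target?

ρ = λ/μ, so μ = λ/ρ
μ ≥ 12.7/0.74 = 17.1622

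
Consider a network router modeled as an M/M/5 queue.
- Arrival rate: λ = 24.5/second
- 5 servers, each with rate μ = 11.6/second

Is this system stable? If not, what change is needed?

Stability requires ρ = λ/(cμ) < 1
ρ = 24.5/(5 × 11.6) = 24.5/58.00 = 0.4224
Since 0.4224 < 1, the system is STABLE.
The servers are busy 42.24% of the time.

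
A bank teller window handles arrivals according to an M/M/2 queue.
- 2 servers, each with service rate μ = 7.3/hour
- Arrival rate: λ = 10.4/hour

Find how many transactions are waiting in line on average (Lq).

Traffic intensity: ρ = λ/(cμ) = 10.4/(2×7.3) = 0.7123
Since ρ = 0.7123 < 1, system is stable.
Offered load a = λ/μ = cρ = 10.4/7.3 = 1.4247
P₀ = [ Σₙ₌₀^1 aⁿ/n! + a^2/(2!(1-ρ)) ]⁻¹
Σ = a^0/0! + a^1/1! = 1.0000 + 1.4247 = 2.4247
a^2/(2!(1-ρ)) = 2.0296/(2 × 0.28767) = 3.5277
P₀ = 1/(2.4247 + 3.5277) = 0.1680
Lq = P₀·a^2·ρ / (2!(1-ρ)²) = 0.1680 × 2.0296 × 0.7123 / (2 × 0.08275) = 1.4675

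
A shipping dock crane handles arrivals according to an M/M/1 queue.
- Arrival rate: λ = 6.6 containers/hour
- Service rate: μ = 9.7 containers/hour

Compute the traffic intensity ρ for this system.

Server utilization: ρ = λ/μ
ρ = 6.6/9.7 = 0.6804
The server is busy 68.04% of the time.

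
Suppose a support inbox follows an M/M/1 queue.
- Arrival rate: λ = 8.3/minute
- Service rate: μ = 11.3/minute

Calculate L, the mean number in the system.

ρ = λ/μ = 8.3/11.3 = 0.7345
For M/M/1: L = λ/(μ-λ)
L = 8.3/(11.3-8.3) = 8.3/3.00
L = 2.7667 emails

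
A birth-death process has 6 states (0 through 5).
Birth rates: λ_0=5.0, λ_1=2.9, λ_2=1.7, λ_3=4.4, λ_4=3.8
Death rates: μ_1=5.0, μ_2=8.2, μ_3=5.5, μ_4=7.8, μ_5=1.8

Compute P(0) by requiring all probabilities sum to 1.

Ratios P(n)/P(0) = (λ₀···λₙ₋₁)/(μ₁···μₙ):
P(1)/P(0) = (5.0)/(5.0) = 1.0000
P(2)/P(0) = (5.0×2.9)/(5.0×8.2) = 0.35366
P(3)/P(0) = (5.0×2.9×1.7)/(5.0×8.2×5.5) = 0.10931
P(4)/P(0) = (5.0×2.9×1.7×4.4)/(5.0×8.2×5.5×7.8) = 0.061664
P(5)/P(0) = (5.0×2.9×1.7×4.4×3.8)/(5.0×8.2×5.5×7.8×1.8) = 0.13018

Normalization: ∑ P(n) = 1
P(0) × (1.0000 + 1.0000 + 0.35366 + 0.10931 + 0.061664 + 0.13018) = 1
P(0) × 2.6548 = 1
P(0) = 1/2.6548 = 0.3767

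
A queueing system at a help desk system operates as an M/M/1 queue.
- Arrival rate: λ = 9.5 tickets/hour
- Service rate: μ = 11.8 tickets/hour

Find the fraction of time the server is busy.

Server utilization: ρ = λ/μ
ρ = 9.5/11.8 = 0.8051
The server is busy 80.51% of the time.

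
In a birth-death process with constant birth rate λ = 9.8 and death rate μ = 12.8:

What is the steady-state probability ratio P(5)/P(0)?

For constant rates: P(n)/P(0) = (λ/μ)^n
P(5)/P(0) = (9.8/12.8)^5 = 0.76562^5 = 0.2631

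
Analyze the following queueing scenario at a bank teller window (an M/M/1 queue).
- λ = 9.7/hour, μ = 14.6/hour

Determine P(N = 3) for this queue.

ρ = λ/μ = 9.7/14.6 = 0.66438
P(n) = (1-ρ)ρⁿ
P(3) = (1-0.66438) × 0.66438^3
P(3) = 0.33562 × 0.29326
P(3) = 0.09842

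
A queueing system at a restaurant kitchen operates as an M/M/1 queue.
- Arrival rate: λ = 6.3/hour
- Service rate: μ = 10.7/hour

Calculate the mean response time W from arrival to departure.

First, compute utilization: ρ = λ/μ = 6.3/10.7 = 0.5888
For M/M/1: W = 1/(μ-λ)
W = 1/(10.7-6.3) = 1/4.40
W = 0.2273 hours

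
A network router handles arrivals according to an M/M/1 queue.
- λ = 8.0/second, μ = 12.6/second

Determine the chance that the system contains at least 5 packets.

ρ = λ/μ = 8.0/12.6 = 0.6349
P(N ≥ n) = ρⁿ
P(N ≥ 5) = 0.6349^5
P(N ≥ 5) = 0.1032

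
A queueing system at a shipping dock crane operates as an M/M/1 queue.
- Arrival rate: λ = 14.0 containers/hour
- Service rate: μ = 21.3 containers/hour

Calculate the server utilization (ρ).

Server utilization: ρ = λ/μ
ρ = 14.0/21.3 = 0.6573
The server is busy 65.73% of the time.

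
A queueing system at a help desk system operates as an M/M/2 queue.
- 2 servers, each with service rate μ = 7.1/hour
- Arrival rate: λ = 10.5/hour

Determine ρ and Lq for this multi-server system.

Traffic intensity: ρ = λ/(cμ) = 10.5/(2×7.1) = 0.7394
Since ρ = 0.7394 < 1, system is stable.
Offered load a = λ/μ = cρ = 10.5/7.1 = 1.4789
P₀ = [ Σₙ₌₀^1 aⁿ/n! + a^2/(2!(1-ρ)) ]⁻¹
Σ = a^0/0! + a^1/1! = 1.0000 + 1.4789 = 2.4789
a^2/(2!(1-ρ)) = 2.18707/(2 × 0.260563) = 4.1968
P₀ = 1/(2.4789 + 4.1968) = 0.1498
Lq = P₀·a^2·ρ / (2!(1-ρ)²) = 0.1498 × 2.1871 × 0.7394 / (2 × 0.06789) = 1.7841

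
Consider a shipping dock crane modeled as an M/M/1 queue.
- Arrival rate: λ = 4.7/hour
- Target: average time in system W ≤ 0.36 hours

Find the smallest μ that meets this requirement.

For M/M/1: W = 1/(μ-λ)
Need W ≤ 0.36, so 1/(μ-λ) ≤ 0.36
μ - λ ≥ 1/0.36 = 2.7778
μ ≥ 4.7 + 2.7778 = 7.4778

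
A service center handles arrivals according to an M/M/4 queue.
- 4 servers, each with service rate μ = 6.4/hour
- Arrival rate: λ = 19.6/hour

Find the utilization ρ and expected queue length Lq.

Traffic intensity: ρ = λ/(cμ) = 19.6/(4×6.4) = 0.7656
Since ρ = 0.7656 < 1, system is stable.
Offered load a = λ/μ = cρ = 19.6/6.4 = 3.0625
P₀ = [ Σₙ₌₀^3 aⁿ/n! + a^4/(4!(1-ρ)) ]⁻¹
Σ = a^0/0! + a^1/1! + a^2/2! + a^3/3! = 1.00000 + 3.06250 + 4.68945 + 4.78715 = 13.5391
a^4/(4!(1-ρ)) = 87.9639/(24 × 0.234375) = 15.6380
P₀ = 1/(13.5391 + 15.6380) = 0.03427
Lq = P₀·a^4·ρ / (4!(1-ρ)²) = 0.034273 × 87.9639 × 0.76562 / (24 × 0.054932) = 1.7508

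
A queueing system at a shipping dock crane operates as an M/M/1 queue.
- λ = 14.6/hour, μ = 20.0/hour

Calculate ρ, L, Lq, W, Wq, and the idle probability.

Step 1: ρ = λ/μ = 14.6/20.0 = 0.7300
Step 2: L = λ/(μ-λ) = 14.6/5.40 = 2.7037
Step 3: Lq = λ²/(μ(μ-λ)) = 213.16/(20.0×5.40) = 1.9737
Step 4: W = 1/(μ-λ) = 1/5.40 = 0.185185
Step 5: Wq = λ/(μ(μ-λ)) = 14.6/(20.0×5.40) = 0.1352
Step 6: P(0) = 1-ρ = 0.2700
Verify: L = λW = 14.6×0.185185 = 2.7037 ✔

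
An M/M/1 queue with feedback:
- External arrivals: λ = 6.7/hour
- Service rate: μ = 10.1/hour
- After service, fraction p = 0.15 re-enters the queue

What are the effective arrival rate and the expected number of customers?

Effective arrival rate: λ_eff = λ/(1-p) = 6.7/(1-0.15) = 6.7/0.85 = 7.88235
ρ = λ_eff/μ = 7.88235/10.1 = 0.78043
L = ρ/(1-ρ) = 0.78043/(1-0.78043) = 3.5544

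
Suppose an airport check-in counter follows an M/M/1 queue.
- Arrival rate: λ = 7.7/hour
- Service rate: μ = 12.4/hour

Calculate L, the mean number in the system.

ρ = λ/μ = 7.7/12.4 = 0.6210
For M/M/1: L = λ/(μ-λ)
L = 7.7/(12.4-7.7) = 7.7/4.70
L = 1.6383 passengers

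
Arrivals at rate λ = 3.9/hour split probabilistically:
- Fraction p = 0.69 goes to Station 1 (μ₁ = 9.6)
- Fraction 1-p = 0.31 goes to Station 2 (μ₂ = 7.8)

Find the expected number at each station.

Effective rates: λ₁ = 3.9×0.69 = 2.691, λ₂ = 3.9×0.31 = 1.209
Station 1: ρ₁ = 2.691/9.6 = 0.2803, L₁ = ρ₁/(1-ρ₁) = 0.2803/(1-0.2803) = 0.3895
Station 2: ρ₂ = 1.209/7.8 = 0.1550, L₂ = ρ₂/(1-ρ₂) = 0.1550/(1-0.1550) = 0.1834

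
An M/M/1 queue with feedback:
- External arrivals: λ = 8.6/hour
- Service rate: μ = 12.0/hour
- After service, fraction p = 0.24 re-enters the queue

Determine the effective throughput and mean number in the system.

Effective arrival rate: λ_eff = λ/(1-p) = 8.6/(1-0.24) = 8.6/0.76 = 11.31579
ρ = λ_eff/μ = 11.31579/12.0 = 0.9429825
L = ρ/(1-ρ) = 0.9429825/(1-0.9429825) = 16.5385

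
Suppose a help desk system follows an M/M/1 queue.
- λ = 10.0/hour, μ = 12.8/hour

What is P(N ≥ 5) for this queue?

ρ = λ/μ = 10.0/12.8 = 0.78125
P(N ≥ n) = ρⁿ
P(N ≥ 5) = 0.78125^5
P(N ≥ 5) = 0.2910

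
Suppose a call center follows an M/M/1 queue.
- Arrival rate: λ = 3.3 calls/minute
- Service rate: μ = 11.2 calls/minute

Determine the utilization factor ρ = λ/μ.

Server utilization: ρ = λ/μ
ρ = 3.3/11.2 = 0.2946
The server is busy 29.46% of the time.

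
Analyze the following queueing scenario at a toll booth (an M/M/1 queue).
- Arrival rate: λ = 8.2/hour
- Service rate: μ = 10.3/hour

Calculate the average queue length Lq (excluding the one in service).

ρ = λ/μ = 8.2/10.3 = 0.7961
For M/M/1: Lq = λ²/(μ(μ-λ))
Lq = 67.24/(10.3 × 2.10)
Lq = 3.1086 vehicles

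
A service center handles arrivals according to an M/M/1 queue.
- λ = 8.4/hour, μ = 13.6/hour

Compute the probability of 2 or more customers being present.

ρ = λ/μ = 8.4/13.6 = 0.61765
P(N ≥ n) = ρⁿ
P(N ≥ 2) = 0.61765^2
P(N ≥ 2) = 0.3815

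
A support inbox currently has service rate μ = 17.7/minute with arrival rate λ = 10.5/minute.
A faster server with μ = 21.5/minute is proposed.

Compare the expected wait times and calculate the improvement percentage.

System 1: ρ₁ = 10.5/17.7 = 0.5932, W₁ = 1/(17.7-10.5) = 0.1389
System 2: ρ₂ = 10.5/21.5 = 0.4884, W₂ = 1/(21.5-10.5) = 0.09091
Improvement: (W₁-W₂)/W₁ = (0.1389-0.09091)/0.1389 = 34.55%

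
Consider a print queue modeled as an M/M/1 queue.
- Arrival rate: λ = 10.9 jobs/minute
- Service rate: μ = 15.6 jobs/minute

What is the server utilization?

Server utilization: ρ = λ/μ
ρ = 10.9/15.6 = 0.6987
The server is busy 69.87% of the time.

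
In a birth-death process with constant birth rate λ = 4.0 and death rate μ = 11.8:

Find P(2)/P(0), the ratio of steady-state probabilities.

For constant rates: P(n)/P(0) = (λ/μ)^n
P(2)/P(0) = (4.0/11.8)^2 = 0.3390^2 = 0.1149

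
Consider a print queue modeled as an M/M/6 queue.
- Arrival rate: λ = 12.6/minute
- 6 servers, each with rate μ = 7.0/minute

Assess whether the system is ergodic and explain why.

Stability requires ρ = λ/(cμ) < 1
ρ = 12.6/(6 × 7.0) = 12.6/42.00 = 0.3000
Since 0.3000 < 1, the system is STABLE.
The servers are busy 30.00% of the time.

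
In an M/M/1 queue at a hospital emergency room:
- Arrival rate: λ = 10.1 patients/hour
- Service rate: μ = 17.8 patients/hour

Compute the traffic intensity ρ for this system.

Server utilization: ρ = λ/μ
ρ = 10.1/17.8 = 0.5674
The server is busy 56.74% of the time.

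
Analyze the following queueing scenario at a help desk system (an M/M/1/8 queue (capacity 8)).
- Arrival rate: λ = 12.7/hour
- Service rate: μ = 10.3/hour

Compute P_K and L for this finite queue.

ρ = λ/μ = 12.7/10.3 = 1.23301
P₀ = (1-ρ)/(1-ρ^(K+1)) = (1-1.23301)/(1-1.23301^9) = -0.2330/-5.5872 = 0.04170
P_K = P₀×ρ^K = 0.04170 × 1.23301^8 = 0.04170 × 5.3424 = 0.2228
Blocking probability P_8 = 0.2228 (22.28%)
L = ρ[1 - (K+1)ρ^K + Kρ^(K+1)] / [(1-ρ)(1-ρ^(K+1))]
L = 1.23301 × (1 - 9×5.342356 + 8×6.587178) / ((1 - 1.23301) × (1 - 6.587178)) = 5.3192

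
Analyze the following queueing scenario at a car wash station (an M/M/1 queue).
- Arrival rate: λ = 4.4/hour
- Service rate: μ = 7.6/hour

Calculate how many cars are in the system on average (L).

ρ = λ/μ = 4.4/7.6 = 0.5789
For M/M/1: L = λ/(μ-λ)
L = 4.4/(7.6-4.4) = 4.4/3.20
L = 1.3750 cars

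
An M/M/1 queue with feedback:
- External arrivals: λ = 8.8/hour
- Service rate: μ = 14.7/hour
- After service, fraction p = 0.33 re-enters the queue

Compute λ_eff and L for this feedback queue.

Effective arrival rate: λ_eff = λ/(1-p) = 8.8/(1-0.33) = 8.8/0.67 = 13.134328
ρ = λ_eff/μ = 13.134328/14.7 = 0.8934917
L = ρ/(1-ρ) = 0.8934917/(1-0.8934917) = 8.3889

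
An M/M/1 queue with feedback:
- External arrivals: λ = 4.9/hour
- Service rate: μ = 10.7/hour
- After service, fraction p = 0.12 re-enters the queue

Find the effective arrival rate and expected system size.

Effective arrival rate: λ_eff = λ/(1-p) = 4.9/(1-0.12) = 4.9/0.88 = 5.5682
ρ = λ_eff/μ = 5.5682/10.7 = 0.52039
L = ρ/(1-ρ) = 0.52039/(1-0.52039) = 1.0850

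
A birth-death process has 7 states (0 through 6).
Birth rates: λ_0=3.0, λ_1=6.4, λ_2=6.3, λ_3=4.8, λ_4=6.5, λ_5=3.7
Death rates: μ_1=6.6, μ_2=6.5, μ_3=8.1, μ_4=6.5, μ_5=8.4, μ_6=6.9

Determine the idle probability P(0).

Ratios P(n)/P(0) = (λ₀···λₙ₋₁)/(μ₁···μₙ):
P(1)/P(0) = (3.0)/(6.6) = 0.45455
P(2)/P(0) = (3.0×6.4)/(6.6×6.5) = 0.44755
P(3)/P(0) = (3.0×6.4×6.3)/(6.6×6.5×8.1) = 0.34810
P(4)/P(0) = (3.0×6.4×6.3×4.8)/(6.6×6.5×8.1×6.5) = 0.25706
P(5)/P(0) = (3.0×6.4×6.3×4.8×6.5)/(6.6×6.5×8.1×6.5×8.4) = 0.19891
P(6)/P(0) = (3.0×6.4×6.3×4.8×6.5×3.7)/(6.6×6.5×8.1×6.5×8.4×6.9) = 0.10666

Normalization: ∑ P(n) = 1
P(0) × (1.0000 + 0.45455 + 0.44755 + 0.34810 + 0.25706 + 0.19891 + 0.10666) = 1
P(0) × 2.8128 = 1
P(0) = 1/2.8128 = 0.3555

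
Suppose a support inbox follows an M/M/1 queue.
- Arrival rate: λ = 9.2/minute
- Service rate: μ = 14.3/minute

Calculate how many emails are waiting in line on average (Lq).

ρ = λ/μ = 9.2/14.3 = 0.6434
For M/M/1: Lq = λ²/(μ(μ-λ))
Lq = 84.64/(14.3 × 5.10)
Lq = 1.1606 emails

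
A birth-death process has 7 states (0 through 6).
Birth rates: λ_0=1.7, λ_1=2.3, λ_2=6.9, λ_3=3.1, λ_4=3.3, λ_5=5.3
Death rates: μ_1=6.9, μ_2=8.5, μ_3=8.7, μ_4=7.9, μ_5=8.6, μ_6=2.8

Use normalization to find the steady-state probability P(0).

Ratios P(n)/P(0) = (λ₀···λₙ₋₁)/(μ₁···μₙ):
P(1)/P(0) = (1.7)/(6.9) = 0.2464
P(2)/P(0) = (1.7×2.3)/(6.9×8.5) = 0.06667
P(3)/P(0) = (1.7×2.3×6.9)/(6.9×8.5×8.7) = 0.05287
P(4)/P(0) = (1.7×2.3×6.9×3.1)/(6.9×8.5×8.7×7.9) = 0.02075
P(5)/P(0) = (1.7×2.3×6.9×3.1×3.3)/(6.9×8.5×8.7×7.9×8.6) = 0.007961
P(6)/P(0) = (1.7×2.3×6.9×3.1×3.3×5.3)/(6.9×8.5×8.7×7.9×8.6×2.8) = 0.01507

Normalization: ∑ P(n) = 1
P(0) × (1.0000 + 0.2464 + 0.06667 + 0.05287 + 0.02075 + 0.007961 + 0.01507) = 1
P(0) × 1.4097 = 1
P(0) = 1/1.4097 = 0.7094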